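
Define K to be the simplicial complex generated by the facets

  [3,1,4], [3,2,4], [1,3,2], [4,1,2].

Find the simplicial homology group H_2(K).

H_2 = Z.

Take the total order 1 < 2 < 3 < 4 on the vertex set. Then K (dimension 2) consists of the simplices:

  0-simplices (4): [1], [2], [3], [4]
  1-simplices (6): [1,2], [1,3], [1,4], [2,3], [2,4], [3,4]
  2-simplices (4): [1,2,3], [1,2,4], [1,3,4], [2,3,4]

giving chain groups C_0 ≅ Z^4, C_1 ≅ Z^6, C_2 ≅ Z^4.

The boundary map ∂_1: C_1 → C_0 maps an edge to its endpoints' difference, ∂[p,q] = q − p.
This gives a 4×6 integer matrix of rank 3; reducing to Smith normal form yields diagonal entries (1,1,1).

∂_2: C_2 → C_1 maps a triangle to the signed sum of its edges. For instance
  ∂[1,3,4] = [3,4] − [1,4] + [1,3],
  ∂[1,2,4] = [2,4] − [1,4] + [1,2].
The 6×4 boundary matrix has rank 3 and Smith normal form diag(1,1,1).

Now H_k = ker ∂_k / im ∂_{k+1}, so:

  H_2: rank ker ∂_2 − rank ∂_3 = (4 − 3) − 0 = 1, and there is no ∂_3, so H_2 ≅ Z.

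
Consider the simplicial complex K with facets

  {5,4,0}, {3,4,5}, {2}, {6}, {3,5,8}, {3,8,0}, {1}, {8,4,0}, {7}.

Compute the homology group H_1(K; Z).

H_1 ≅ Z.

Fix the vertex order 0 < 1 < 2 < 3 < 4 < 5 < 6 < 7 < 8 and write every simplex with vertices in increasing order. Then dim K = 2 and the simplices of K are:

  0-simplices (9): [0], [1], [2], [3], [4], [5], [6], [7], [8]
  1-simplices (10): [0,3], [0,4], [0,5], [0,8], [3,4], [3,5], [3,8], [4,5], [4,8], [5,8]
  2-simplices (5): [0,3,8], [0,4,5], [0,4,8], [3,4,5], [3,5,8]

so the chain groups are C_0 ≅ Z^9, C_1 ≅ Z^10, C_2 ≅ Z^5.

∂_1: C_1 → C_0 sends each edge [p,q] (with p < q) to q − p.
The resulting 9×10 matrix has rank 4, and its Smith normal form has invariant factors (1,1,1,1).

Boundary ∂_2: C_2 → C_1 acts by ∂[p,q,r] = [q,r] − [p,r] + [p,q]. For instance
  ∂[3,5,8] = [5,8] − [3,8] + [3,5],
  ∂[3,4,5] = [4,5] − [3,5] + [3,4].
As a 10×5 matrix over Z this has rank 5, with invariant factors (1,1,1,1,1).

From H_k ≅ ker(∂_k) / im(∂_{k+1}) we obtain:

  H_1: rank ker ∂_1 − rank ∂_2 = (10 − 4) − 5 = 1, and the invariant factors of ∂_2 are all 1, so H_1 = Z.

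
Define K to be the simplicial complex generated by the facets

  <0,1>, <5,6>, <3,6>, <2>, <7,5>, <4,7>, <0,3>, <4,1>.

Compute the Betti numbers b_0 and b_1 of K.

b_0 = 2, b_1 = 1.

K has 8 vertices, 7 edges.
rank ∂_0 = 0, rank ∂_1 = 6 ⇒ b_0 = 8 − 0 − 6 = 2; all invariant factors of ∂_1 are 1 so no torsion. So H_0 = Z^2.
rank ∂_1 = 6, rank ∂_2 = 0 ⇒ b_1 = 7 − 6 − 0 = 1. So H_1 = Z.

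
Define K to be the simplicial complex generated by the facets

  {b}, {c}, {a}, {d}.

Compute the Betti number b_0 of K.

b_0 = 4.

Order the vertices as a < b < c < d. Listing each simplex with vertices in this order, K has dimension 0 with simplices:

  0-simplices (4): a, b, c, d

so the chain groups are C_0 ≅ Z^4.

Now H_k = ker ∂_k / im ∂_{k+1}, so:

  H_0: rank C_0 − rank ∂_1 = 4 − 0 = 4, and there is no ∂_1, so H_0 ≅ Z^4.

(K is a triangulation of a set of 4 points.)

Hence the Betti numbers are b_0 = 4.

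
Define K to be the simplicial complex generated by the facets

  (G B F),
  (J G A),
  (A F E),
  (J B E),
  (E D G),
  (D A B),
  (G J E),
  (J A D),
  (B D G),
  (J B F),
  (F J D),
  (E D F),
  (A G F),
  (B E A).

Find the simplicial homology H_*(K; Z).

Order the vertices as A < B < D < E < F < G < J. Listing each simplex with vertices in this order, K has dimension 2 with simplices:

  0-simplices (7): A, B, D, E, F, G, J
  1-simplices (21): AB, AD, AE, AF, AG, AJ, BD, BE, BF, BG, BJ, DE, DF, DG, DJ, EF, EG, EJ, FG, FJ, GJ
  2-simplices (14): ABD, ABE, ADJ, AEF, AFG, AGJ, BDG, BEJ, BFG, BFJ, DEF, DEG, DFJ, EGJ

giving chain groups C_0 ≅ Z^7, C_1 ≅ Z^21, C_2 ≅ Z^14.

Boundary ∂_1: C_1 → C_0 is given by ∂[p,q] = [q] − [p]. For instance
  ∂EJ = J − E.
This gives a 7×21 integer matrix of rank 6; reducing to Smith normal form yields diagonal entries (1,1,1,1,1,1).

The boundary map ∂_2: C_2 → C_1 acts by ∂[p,q,r] = [q,r] − [p,r] + [p,q]. For instance
  ∂ABE = BE − AE + AB,
  ∂EGJ = GJ − EJ + EG.
The resulting 21×14 matrix has rank 13, and its Smith normal form has invariant factors (1,1,1,1,1,1,1,1,1,1,1,1,1).

Now H_k = ker ∂_k / im ∂_{k+1}, so:

  H_0: rank C_0 − rank ∂_1 = 7 − 6 = 1, and the invariant factors of ∂_1 are all 1, so H_0 = Z.
  H_1: rank ker ∂_1 − rank ∂_2 = (21 − 6) − 13 = 2, and the invariant factors of ∂_2 are all 1, so H_1 = Z^2.
  H_2: rank ker ∂_2 − rank ∂_3 = (14 − 13) − 0 = 1, and there is no ∂_3, so H_2 = Z.

As a check, the Euler characteristic is 7 − 21 + 14 = 0, which agrees with 1 − 2 + 1 = 0.

H_0 ≅ Z,  H_1 ≅ Z^2,  H_2 ≅ Z.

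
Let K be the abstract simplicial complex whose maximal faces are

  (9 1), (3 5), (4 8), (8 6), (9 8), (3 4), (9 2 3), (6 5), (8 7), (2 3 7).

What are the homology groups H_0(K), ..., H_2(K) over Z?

Take the total order 1 < 2 < 3 < 4 < 5 < 6 < 7 < 8 < 9 on the vertex set. Then K (dimension 2) consists of the simplices:

  0-simplices (9): [1], [2], [3], [4], [5], [6], [7], [8], [9]
  1-simplices (13): [1,9], [2,3], [2,7], [2,9], [3,4], [3,5], [3,7], [3,9], [4,8], [5,6], [6,8], [7,8], [8,9]
  2-simplices (2): [2,3,7], [2,3,9]

so the chain groups are C_0 ≅ Z^9, C_1 ≅ Z^13, C_2 ≅ Z^2.

The boundary map ∂_1: C_1 → C_0 is given by ∂[p,q] = [q] − [p].
As a 9×13 matrix over Z this has rank 8, with invariant factors (1,1,1,1,1,1,1,1).

∂_2: C_2 → C_1 acts by ∂[p,q,r] = [q,r] − [p,r] + [p,q]. For instance
  ∂[2,3,9] = [3,9] − [2,9] + [2,3],
  ∂[2,3,7] = [3,7] − [2,7] + [2,3].
The 13×2 boundary matrix has rank 2 and Smith normal form diag(1,1).

Reading off H_k = ker ∂_k / im ∂_{k+1}:

  H_0: rank C_0 − rank ∂_1 = 9 − 8 = 1, and the invariant factors of ∂_1 are all 1, so H_0 ≅ Z.
  H_1: rank ker ∂_1 − rank ∂_2 = (13 − 8) − 2 = 3, and the invariant factors of ∂_2 are all 1, so H_1 ≅ Z^3.
  H_2: rank ker ∂_2 − rank ∂_3 = (2 − 2) − 0 = 0, and there is no ∂_3, so H_2 ≅ 0.

As a check, the Euler characteristic is 9 − 13 + 2 = -2, which agrees with 1 − 3 + 0 = -2.

H_0 ≅ Z,  H_1 ≅ Z^3,  H_2 = 0.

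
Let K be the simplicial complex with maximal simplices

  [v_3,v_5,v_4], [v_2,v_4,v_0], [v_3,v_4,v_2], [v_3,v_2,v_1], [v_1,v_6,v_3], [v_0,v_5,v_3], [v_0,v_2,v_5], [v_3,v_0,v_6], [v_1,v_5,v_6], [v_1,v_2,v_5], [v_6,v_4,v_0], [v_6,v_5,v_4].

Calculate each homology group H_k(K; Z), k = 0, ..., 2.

H_0 ≅ Z,  H_1 ≅ Z/2,  H_2 = 0.

We work with the vertex ordering v_0 < v_1 < v_2 < v_3 < v_4 < v_5 < v_6. The simplices of K, each written with vertices in increasing order, are:

  0-simplices (7): [v_0], [v_1], [v_2], [v_3], [v_4], [v_5], [v_6]
  1-simplices (18): (18 of them)
  2-simplices (12): (12 of them)

Hence C_0 ≅ Z^7, C_1 ≅ Z^18, C_2 ≅ Z^12.

Boundary ∂_1: C_1 → C_0 sends each edge [p,q] (with p < q) to q − p. For instance
  ∂[v_1,v_5] = [v_5] − [v_1].
As a 7×18 matrix over Z this has rank 6, with invariant factors (1,1,1,1,1,1).

Boundary ∂_2: C_2 → C_1 maps a triangle to the signed sum of its edges. For instance
  ∂[v_0,v_2,v_5] = [v_2,v_5] − [v_0,v_5] + [v_0,v_2],
  ∂[v_1,v_5,v_6] = [v_5,v_6] − [v_1,v_6] + [v_1,v_5].
This gives a 18×12 integer matrix of rank 12; reducing to Smith normal form yields diagonal entries (1,1,1,1,1,1,1,1,1,1,1,2).

From H_k ≅ ker(∂_k) / im(∂_{k+1}) we obtain:

  H_0: rank C_0 − rank ∂_1 = 7 − 6 = 1, and the invariant factors of ∂_1 are all 1, so H_0 ≅ Z.
  H_1: rank ker ∂_1 − rank ∂_2 = (18 − 6) − 12 = 0, and ∂_2 has invariant factor 2 > 1, so H_1 ≅ Z/2.
  H_2: rank ker ∂_2 − rank ∂_3 = (12 − 12) − 0 = 0, and there is no ∂_3, so H_2 ≅ 0.

(K is a triangulation of the real projective plane RP^2.)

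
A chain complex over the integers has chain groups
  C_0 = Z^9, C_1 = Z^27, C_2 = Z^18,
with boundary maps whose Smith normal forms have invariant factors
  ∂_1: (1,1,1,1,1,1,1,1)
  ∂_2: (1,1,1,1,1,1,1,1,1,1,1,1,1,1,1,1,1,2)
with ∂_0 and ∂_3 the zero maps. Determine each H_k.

H_0: b_0 = 9 − 0 − 8 = 1; torsion from ∂_1 factors > 1: none. So H_0 ≅ Z.
H_1: b_1 = 27 − 8 − 18 = 1; torsion from ∂_2 factors > 1: [2]. So H_1 ≅ Z ⊕ Z/2.
H_2: b_2 = 18 − 18 − 0 = 0; torsion from ∂_3 factors > 1: none. So H_2 ≅ 0.

H_0 ≅ Z,  H_1 ≅ Z ⊕ Z/2,  H_2 = 0.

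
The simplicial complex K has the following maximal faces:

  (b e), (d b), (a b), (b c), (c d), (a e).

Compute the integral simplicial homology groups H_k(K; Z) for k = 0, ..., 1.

H_0 ≅ Z,  H_1 ≅ Z^2.

Fix the vertex order a < b < c < d < e and write every simplex with vertices in increasing order. Then dim K = 1 and the simplices of K are:

  0-simplices (5): a, b, c, d, e
  1-simplices (6): ab, ae, bc, bd, be, cd

giving chain groups C_0 ≅ Z^5, C_1 ≅ Z^6.

Boundary ∂_1: C_1 → C_0 sends each edge [p,q] (with p < q) to q − p. For instance
  ∂be = e − b.
The resulting 5×6 matrix has rank 4, and its Smith normal form has invariant factors (1,1,1,1).

Reading off H_k = ker ∂_k / im ∂_{k+1}:

  H_0: rank C_0 − rank ∂_1 = 5 − 4 = 1, and the invariant factors of ∂_1 are all 1, so H_0 = Z.
  H_1: rank ker ∂_1 − rank ∂_2 = (6 − 4) − 0 = 2, and there is no ∂_2, so H_1 = Z^2.

As a check, the Euler characteristic is 5 − 6 = -1, which agrees with 1 − 2 = -1.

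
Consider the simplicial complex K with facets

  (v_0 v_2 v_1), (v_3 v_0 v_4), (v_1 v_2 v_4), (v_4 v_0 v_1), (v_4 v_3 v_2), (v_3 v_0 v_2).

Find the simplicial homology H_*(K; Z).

H_0 = Z,  H_1 = 0,  H_2 = Z.

We work with the vertex ordering v_0 < v_1 < v_2 < v_3 < v_4. The simplices of K, each written with vertices in increasing order, are:

  0-simplices (5): [v_0], [v_1], [v_2], [v_3], [v_4]
  1-simplices (9): [v_0,v_1], [v_0,v_2], [v_0,v_3], [v_0,v_4], [v_1,v_2], [v_1,v_4], [v_2,v_3], [v_2,v_4], [v_3,v_4]
  2-simplices (6): [v_0,v_1,v_2], [v_0,v_1,v_4], [v_0,v_2,v_3], [v_0,v_3,v_4], [v_1,v_2,v_4], [v_2,v_3,v_4]

giving chain groups C_0 ≅ Z^5, C_1 ≅ Z^9, C_2 ≅ Z^6.

Boundary ∂_1: C_1 → C_0 maps an edge to its endpoints' difference, ∂[p,q] = q − p. For instance
  ∂[v_1,v_2] = [v_2] − [v_1].
This gives a 5×9 integer matrix of rank 4; reducing to Smith normal form yields diagonal entries (1,1,1,1).

∂_2: C_2 → C_1 maps a triangle to the signed sum of its edges. For instance
  ∂[v_0,v_1,v_4] = [v_1,v_4] − [v_0,v_4] + [v_0,v_1],
  ∂[v_1,v_2,v_4] = [v_2,v_4] − [v_1,v_4] + [v_1,v_2].
The resulting 9×6 matrix has rank 5, and its Smith normal form has invariant factors (1,1,1,1,1).

From H_k ≅ ker(∂_k) / im(∂_{k+1}) we obtain:

  H_0: rank C_0 − rank ∂_1 = 5 − 4 = 1, and the invariant factors of ∂_1 are all 1, so H_0 = Z.
  H_1: rank ker ∂_1 − rank ∂_2 = (9 − 4) − 5 = 0, and the invariant factors of ∂_2 are all 1, so H_1 = 0.
  H_2: rank ker ∂_2 − rank ∂_3 = (6 − 5) − 0 = 1, and there is no ∂_3, so H_2 = Z.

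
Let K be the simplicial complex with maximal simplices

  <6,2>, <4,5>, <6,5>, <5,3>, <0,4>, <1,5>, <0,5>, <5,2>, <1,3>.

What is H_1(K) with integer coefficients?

Take the total order 0 < 1 < 2 < 3 < 4 < 5 < 6 on the vertex set. Then K (dimension 1) consists of the simplices:

  0-simplices (7): [0], [1], [2], [3], [4], [5], [6]
  1-simplices (9): [0,4], [0,5], [1,3], [1,5], [2,5], [2,6], [3,5], [4,5], [5,6]

Hence C_0 ≅ Z^7, C_1 ≅ Z^9.

The boundary map ∂_1: C_1 → C_0 sends each edge [p,q] (with p < q) to q − p.
The 7×9 boundary matrix has rank 6 and Smith normal form diag(1,1,1,1,1,1).

Computing H_k = (kernel of ∂_k) / (image of ∂_{k+1}):

  H_1: rank ker ∂_1 − rank ∂_2 = (9 − 6) − 0 = 3, and there is no ∂_2, so H_1 = Z^3.

(K is a triangulation of a wedge of 3 circles.)

H_1 = Z^3.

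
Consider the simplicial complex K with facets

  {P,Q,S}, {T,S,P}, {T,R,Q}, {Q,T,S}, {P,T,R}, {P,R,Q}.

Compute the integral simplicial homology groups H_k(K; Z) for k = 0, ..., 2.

H_0 ≅ Z,  H_1 = 0,  H_2 ≅ Z.

We work with the vertex ordering P < Q < R < S < T. The simplices of K, each written with vertices in increasing order, are:

  0-simplices (5): P, Q, R, S, T
  1-simplices (9): PQ, PR, PS, PT, QR, QS, QT, RT, ST
  2-simplices (6): PQR, PQS, PRT, PST, QRT, QST

so the chain groups are C_0 ≅ Z^5, C_1 ≅ Z^9, C_2 ≅ Z^6.

∂_1: C_1 → C_0 is given by ∂[p,q] = [q] − [p]. For instance
  ∂QS = S − Q.
The 5×9 boundary matrix has rank 4 and Smith normal form diag(1,1,1,1).

Boundary ∂_2: C_2 → C_1 acts by ∂[p,q,r] = [q,r] − [p,r] + [p,q]. For instance
  ∂PQS = QS − PS + PQ,
  ∂QST = ST − QT + QS.
As a 9×6 matrix over Z this has rank 5, with invariant factors (1,1,1,1,1).

Now H_k = ker ∂_k / im ∂_{k+1}, so:

  H_0: rank C_0 − rank ∂_1 = 5 − 4 = 1, and the invariant factors of ∂_1 are all 1, so H_0 = Z.
  H_1: rank ker ∂_1 − rank ∂_2 = (9 − 4) − 5 = 0, and the invariant factors of ∂_2 are all 1, so H_1 = 0.
  H_2: rank ker ∂_2 − rank ∂_3 = (6 − 5) − 0 = 1, and there is no ∂_3, so H_2 = Z.

(K is a triangulation of the 2-sphere S^2.)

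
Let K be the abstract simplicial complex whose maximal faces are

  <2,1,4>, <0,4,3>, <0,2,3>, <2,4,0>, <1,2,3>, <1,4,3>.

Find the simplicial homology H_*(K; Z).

H_0 ≅ Z,  H_1 = 0,  H_2 ≅ Z.

We work with the vertex ordering 0 < 1 < 2 < 3 < 4. The simplices of K, each written with vertices in increasing order, are:

  0-simplices (5): [0], [1], [2], [3], [4]
  1-simplices (9): [0,2], [0,3], [0,4], [1,2], [1,3], [1,4], [2,3], [2,4], [3,4]
  2-simplices (6): [0,2,3], [0,2,4], [0,3,4], [1,2,3], [1,2,4], [1,3,4]

giving chain groups C_0 ≅ Z^5, C_1 ≅ Z^9, C_2 ≅ Z^6.

∂_1: C_1 → C_0 sends each edge [p,q] (with p < q) to q − p.
The 5×9 boundary matrix has rank 4 and Smith normal form diag(1,1,1,1).

The boundary map ∂_2: C_2 → C_1 sends each 2-simplex [p,q,r] to [q,r] − [p,r] + [p,q]. For instance
  ∂[0,2,3] = [2,3] − [0,3] + [0,2],
  ∂[0,3,4] = [3,4] − [0,4] + [0,3].
This gives a 9×6 integer matrix of rank 5; reducing to Smith normal form yields diagonal entries (1,1,1,1,1).

Reading off H_k = ker ∂_k / im ∂_{k+1}:

  H_0: rank C_0 − rank ∂_1 = 5 − 4 = 1, and the invariant factors of ∂_1 are all 1, so H_0 = Z.
  H_1: rank ker ∂_1 − rank ∂_2 = (9 − 4) − 5 = 0, and the invariant factors of ∂_2 are all 1, so H_1 = 0.
  H_2: rank ker ∂_2 − rank ∂_3 = (6 − 5) − 0 = 1, and there is no ∂_3, so H_2 = Z.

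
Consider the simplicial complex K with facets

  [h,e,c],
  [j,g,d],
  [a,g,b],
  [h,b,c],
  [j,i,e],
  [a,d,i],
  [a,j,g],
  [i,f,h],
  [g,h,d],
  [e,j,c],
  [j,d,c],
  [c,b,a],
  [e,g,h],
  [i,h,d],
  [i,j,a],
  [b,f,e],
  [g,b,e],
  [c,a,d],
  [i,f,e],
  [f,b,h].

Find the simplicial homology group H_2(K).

H_2 = 0.

Fix the vertex order a < b < c < d < e < f < g < h < i < j and write every simplex with vertices in increasing order. Then dim K = 2 and the simplices of K are:

  0-simplices (10): a, b, c, d, e, f, g, h, i, j
  1-simplices (30): ab, ac, ad, ag, ai, aj, bc, be, bf, bg, bh, cd, ce, ch, cj, dg, dh, di, dj, ef, eg, eh, ei, ej, fh, fi, gh, gj, hi, ij
  2-simplices (20): abc, abg, acd, adi, agj, aij, bch, bef, beg, bfh, cdj, ceh, cej, dgh, dgj, dhi, efi, egh, eij, fhi

giving chain groups C_0 ≅ Z^10, C_1 ≅ Z^30, C_2 ≅ Z^20.

Boundary ∂_1: C_1 → C_0 sends each edge [p,q] (with p < q) to q − p.
The resulting 10×30 matrix has rank 9, and its Smith normal form has invariant factors (1,1,1,1,1,1,1,1,1).

The boundary map ∂_2: C_2 → C_1 maps a triangle to the signed sum of its edges. For instance
  ∂efi = fi − ei + ef,
  ∂fhi = hi − fi + fh.
The resulting 30×20 matrix has rank 20, and its Smith normal form has invariant factors (1,1,1,1,1,1,1,1,1,1,1,1,1,1,1,1,1,1,1,2).

From H_k ≅ ker(∂_k) / im(∂_{k+1}) we obtain:

  H_2: rank ker ∂_2 − rank ∂_3 = (20 − 20) − 0 = 0, and there is no ∂_3, so H_2 ≅ 0.

(K is a triangulation of the Klein bottle.)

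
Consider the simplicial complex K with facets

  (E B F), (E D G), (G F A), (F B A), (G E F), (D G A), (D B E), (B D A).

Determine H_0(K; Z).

K has 6 vertices, 12 edges, 8 triangles.
rank ∂_0 = 0, rank ∂_1 = 5 ⇒ b_0 = 6 − 0 − 5 = 1; all invariant factors of ∂_1 are 1 so no torsion. So H_0 ≅ Z.

H_0 = Z.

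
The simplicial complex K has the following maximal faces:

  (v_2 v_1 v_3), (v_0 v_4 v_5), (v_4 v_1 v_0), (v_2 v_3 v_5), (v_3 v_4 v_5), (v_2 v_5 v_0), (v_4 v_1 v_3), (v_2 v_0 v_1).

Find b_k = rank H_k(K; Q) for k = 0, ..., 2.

Take the total order v_0 < v_1 < v_2 < v_3 < v_4 < v_5 on the vertex set. Then K (dimension 2) consists of the simplices:

  0-simplices (6): [v_0], [v_1], [v_2], [v_3], [v_4], [v_5]
  1-simplices (12): [v_0,v_1], [v_0,v_2], [v_0,v_4], [v_0,v_5], [v_1,v_2], [v_1,v_3], [v_1,v_4], [v_2,v_3], [v_2,v_5], [v_3,v_4], [v_3,v_5], [v_4,v_5]
  2-simplices (8): [v_0,v_1,v_2], [v_0,v_1,v_4], [v_0,v_2,v_5], [v_0,v_4,v_5], [v_1,v_2,v_3], [v_1,v_3,v_4], [v_2,v_3,v_5], [v_3,v_4,v_5]

so the chain groups are C_0 ≅ Z^6, C_1 ≅ Z^12, C_2 ≅ Z^8.

The boundary map ∂_1: C_1 → C_0 is given by ∂[p,q] = [q] − [p]. For instance
  ∂[v_0,v_4] = [v_4] − [v_0].
The 6×12 boundary matrix has rank 5 and Smith normal form diag(1,1,1,1,1).

Boundary ∂_2: C_2 → C_1 sends each 2-simplex [p,q,r] to [q,r] − [p,r] + [p,q]. For instance
  ∂[v_0,v_1,v_4] = [v_1,v_4] − [v_0,v_4] + [v_0,v_1],
  ∂[v_0,v_2,v_5] = [v_2,v_5] − [v_0,v_5] + [v_0,v_2].
This gives a 12×8 integer matrix of rank 7; reducing to Smith normal form yields diagonal entries (1,1,1,1,1,1,1).

Computing H_k = (kernel of ∂_k) / (image of ∂_{k+1}):

  H_0: rank C_0 − rank ∂_1 = 6 − 5 = 1, and the invariant factors of ∂_1 are all 1, so H_0 ≅ Z.
  H_1: rank ker ∂_1 − rank ∂_2 = (12 − 5) − 7 = 0, and the invariant factors of ∂_2 are all 1, so H_1 ≅ 0.
  H_2: rank ker ∂_2 − rank ∂_3 = (8 − 7) − 0 = 1, and there is no ∂_3, so H_2 ≅ Z.

As a check, the Euler characteristic is 6 − 12 + 8 = 2, which agrees with 1 − 0 + 1 = 2.

Hence the Betti numbers are b_0 = 1, b_1 = 0, b_2 = 1.

b_0 = 1, b_1 = 0, b_2 = 1.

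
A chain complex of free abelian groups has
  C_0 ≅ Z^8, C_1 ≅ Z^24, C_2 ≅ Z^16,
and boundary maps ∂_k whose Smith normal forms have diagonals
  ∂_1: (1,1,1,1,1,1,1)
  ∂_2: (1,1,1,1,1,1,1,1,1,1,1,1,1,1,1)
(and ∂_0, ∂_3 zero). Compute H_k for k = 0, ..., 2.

H_0: b_0 = 8 − 0 − 7 = 1; torsion from ∂_1 factors > 1: none. So H_0 ≅ Z.
H_1: b_1 = 24 − 7 − 15 = 2; torsion from ∂_2 factors > 1: none. So H_1 ≅ Z^2.
H_2: b_2 = 16 − 15 − 0 = 1; torsion from ∂_3 factors > 1: none. So H_2 ≅ Z.

H_0 ≅ Z,  H_1 ≅ Z^2,  H_2 ≅ Z.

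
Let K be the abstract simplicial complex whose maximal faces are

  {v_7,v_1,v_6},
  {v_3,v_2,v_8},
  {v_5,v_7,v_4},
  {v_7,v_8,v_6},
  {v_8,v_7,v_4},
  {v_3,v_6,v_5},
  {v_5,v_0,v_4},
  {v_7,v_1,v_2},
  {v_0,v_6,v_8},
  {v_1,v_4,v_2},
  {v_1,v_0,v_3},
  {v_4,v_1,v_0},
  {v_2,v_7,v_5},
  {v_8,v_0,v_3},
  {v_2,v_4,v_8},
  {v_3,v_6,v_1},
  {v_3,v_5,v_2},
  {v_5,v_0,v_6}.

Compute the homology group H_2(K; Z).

K has 9 vertices, 27 edges, 18 triangles.
rank ∂_2 = 18, rank ∂_3 = 0 ⇒ b_2 = 18 − 18 − 0 = 0. So H_2 = 0.

H_2 = 0.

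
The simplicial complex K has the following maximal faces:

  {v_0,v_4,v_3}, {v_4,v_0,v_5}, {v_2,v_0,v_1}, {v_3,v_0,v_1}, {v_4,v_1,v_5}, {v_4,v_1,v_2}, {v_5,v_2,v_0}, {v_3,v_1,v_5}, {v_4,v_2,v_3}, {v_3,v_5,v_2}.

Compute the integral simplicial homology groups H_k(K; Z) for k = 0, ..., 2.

K has 6 vertices, 15 edges, 10 triangles.
rank ∂_0 = 0, rank ∂_1 = 5 ⇒ b_0 = 6 − 0 − 5 = 1; all invariant factors of ∂_1 are 1 so no torsion. So H_0 ≅ Z.
rank ∂_1 = 5, rank ∂_2 = 10 ⇒ b_1 = 15 − 5 − 10 = 0; ∂_2 has invariant factor(s) [2] giving torsion. So H_1 ≅ Z/2.
rank ∂_2 = 10, rank ∂_3 = 0 ⇒ b_2 = 10 − 10 − 0 = 0. So H_2 ≅ 0.

H_0 ≅ Z,  H_1 ≅ Z/2,  H_2 = 0.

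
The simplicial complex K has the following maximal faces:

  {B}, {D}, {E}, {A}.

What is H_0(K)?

Fix the vertex order A < B < D < E and write every simplex with vertices in increasing order. Then dim K = 0 and the simplices of K are:

  0-simplices (4): A, B, D, E

Hence C_0 ≅ Z^4.

Reading off H_k = ker ∂_k / im ∂_{k+1}:

  H_0: rank C_0 − rank ∂_1 = 4 − 0 = 4, and there is no ∂_1, so H_0 = Z^4.

H_0 = Z^4.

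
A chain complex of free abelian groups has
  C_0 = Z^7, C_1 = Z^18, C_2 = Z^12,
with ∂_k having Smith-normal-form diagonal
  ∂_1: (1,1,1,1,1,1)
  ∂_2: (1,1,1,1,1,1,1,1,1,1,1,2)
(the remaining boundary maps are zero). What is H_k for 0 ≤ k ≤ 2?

H_0 = Z,  H_1 = Z/2Z,  H_2 = 0.

H_0: b_0 = 7 − 0 − 6 = 1; torsion from ∂_1 factors > 1: none. So H_0 = Z.
H_1: b_1 = 18 − 6 − 12 = 0; torsion from ∂_2 factors > 1: [2]. So H_1 = Z/2Z.
H_2: b_2 = 12 − 12 − 0 = 0; torsion from ∂_3 factors > 1: none. So H_2 = 0.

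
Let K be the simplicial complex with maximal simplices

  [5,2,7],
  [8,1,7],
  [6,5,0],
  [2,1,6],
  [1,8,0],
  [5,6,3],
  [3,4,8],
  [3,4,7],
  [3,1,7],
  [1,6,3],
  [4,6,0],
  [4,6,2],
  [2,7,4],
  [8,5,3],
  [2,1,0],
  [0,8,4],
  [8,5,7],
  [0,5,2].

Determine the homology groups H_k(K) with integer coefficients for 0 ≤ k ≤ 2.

H_0 = Z,  H_1 = Z ⊕ Z/2Z,  H_2 = 0.

K has 9 vertices, 27 edges, 18 triangles.
rank ∂_0 = 0, rank ∂_1 = 8 ⇒ b_0 = 9 − 0 − 8 = 1; all invariant factors of ∂_1 are 1 so no torsion. So H_0 = Z.
rank ∂_1 = 8, rank ∂_2 = 18 ⇒ b_1 = 27 − 8 − 18 = 1; ∂_2 has invariant factor(s) [2] giving torsion. So H_1 = Z ⊕ Z/2Z.
rank ∂_2 = 18, rank ∂_3 = 0 ⇒ b_2 = 18 − 18 − 0 = 0. So H_2 = 0.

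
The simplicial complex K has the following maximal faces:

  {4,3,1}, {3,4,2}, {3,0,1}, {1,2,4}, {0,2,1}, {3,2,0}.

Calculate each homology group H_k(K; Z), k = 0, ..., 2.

Take the total order 0 < 1 < 2 < 3 < 4 on the vertex set. Then K (dimension 2) consists of the simplices:

  0-simplices (5): [0], [1], [2], [3], [4]
  1-simplices (9): [0,1], [0,2], [0,3], [1,2], [1,3], [1,4], [2,3], [2,4], [3,4]
  2-simplices (6): [0,1,2], [0,1,3], [0,2,3], [1,2,4], [1,3,4], [2,3,4]

so the chain groups are C_0 ≅ Z^5, C_1 ≅ Z^9, C_2 ≅ Z^6.

The boundary map ∂_1: C_1 → C_0 sends each edge [p,q] (with p < q) to q − p.
The resulting 5×9 matrix has rank 4, and its Smith normal form has invariant factors (1,1,1,1).

∂_2: C_2 → C_1 sends each 2-simplex [p,q,r] to [q,r] − [p,r] + [p,q]. For instance
  ∂[1,3,4] = [3,4] − [1,4] + [1,3],
  ∂[0,2,3] = [2,3] − [0,3] + [0,2].
This gives a 9×6 integer matrix of rank 5; reducing to Smith normal form yields diagonal entries (1,1,1,1,1).

Now H_k = ker ∂_k / im ∂_{k+1}, so:

  H_0: rank C_0 − rank ∂_1 = 5 − 4 = 1, and the invariant factors of ∂_1 are all 1, so H_0 ≅ Z.
  H_1: rank ker ∂_1 − rank ∂_2 = (9 − 4) − 5 = 0, and the invariant factors of ∂_2 are all 1, so H_1 ≅ 0.
  H_2: rank ker ∂_2 − rank ∂_3 = (6 − 5) − 0 = 1, and there is no ∂_3, so H_2 ≅ Z.

H_0 ≅ Z,  H_1 = 0,  H_2 ≅ Z.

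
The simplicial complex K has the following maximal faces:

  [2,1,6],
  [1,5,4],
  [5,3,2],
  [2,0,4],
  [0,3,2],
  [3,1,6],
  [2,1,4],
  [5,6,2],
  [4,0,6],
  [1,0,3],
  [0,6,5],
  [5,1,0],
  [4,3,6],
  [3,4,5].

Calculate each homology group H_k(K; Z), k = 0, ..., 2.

H_0 = Z,  H_1 = Z^2,  H_2 = Z.

Take the total order 0 < 1 < 2 < 3 < 4 < 5 < 6 on the vertex set. Then K (dimension 2) consists of the simplices:

  0-simplices (7): [0], [1], [2], [3], [4], [5], [6]
  1-simplices (21): [0,1], [0,2], [0,3], [0,4], [0,5], [0,6], [1,2], [1,3], [1,4], [1,5], [1,6], [2,3], [2,4], [2,5], [2,6], [3,4], [3,5], [3,6], [4,5], [4,6], [5,6]
  2-simplices (14): [0,1,3], [0,1,5], [0,2,3], [0,2,4], [0,4,6], [0,5,6], [1,2,4], [1,2,6], [1,3,6], [1,4,5], [2,3,5], [2,5,6], [3,4,5], [3,4,6]

so the chain groups are C_0 ≅ Z^7, C_1 ≅ Z^21, C_2 ≅ Z^14.

The boundary map ∂_1: C_1 → C_0 maps an edge to its endpoints' difference, ∂[p,q] = q − p. For instance
  ∂[0,6] = [6] − [0].
The resulting 7×21 matrix has rank 6, and its Smith normal form has invariant factors (1,1,1,1,1,1).

∂_2: C_2 → C_1 maps a triangle to the signed sum of its edges. For instance
  ∂[1,2,4] = [2,4] − [1,4] + [1,2],
  ∂[1,2,6] = [2,6] − [1,6] + [1,2].
The resulting 21×14 matrix has rank 13, and its Smith normal form has invariant factors (1,1,1,1,1,1,1,1,1,1,1,1,1).

Reading off H_k = ker ∂_k / im ∂_{k+1}:

  H_0: rank C_0 − rank ∂_1 = 7 − 6 = 1, and the invariant factors of ∂_1 are all 1, so H_0 = Z.
  H_1: rank ker ∂_1 − rank ∂_2 = (21 − 6) − 13 = 2, and the invariant factors of ∂_2 are all 1, so H_1 = Z^2.
  H_2: rank ker ∂_2 − rank ∂_3 = (14 − 13) − 0 = 1, and there is no ∂_3, so H_2 = Z.

As a check, the Euler characteristic is 7 − 21 + 14 = 0, which agrees with 1 − 2 + 1 = 0.
(K is a triangulation of the torus T^2.)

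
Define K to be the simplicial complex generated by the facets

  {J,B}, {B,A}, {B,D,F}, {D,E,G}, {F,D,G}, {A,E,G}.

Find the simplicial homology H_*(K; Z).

Take the total order A < B < D < E < F < G < J on the vertex set. Then K (dimension 2) consists of the simplices:

  0-simplices (7): A, B, D, E, F, G, J
  1-simplices (11): AB, AE, AG, BD, BF, BJ, DE, DF, DG, EG, FG
  2-simplices (4): AEG, BDF, DEG, DFG

Hence C_0 ≅ Z^7, C_1 ≅ Z^11, C_2 ≅ Z^4.

The boundary map ∂_1: C_1 → C_0 sends each edge [p,q] (with p < q) to q − p.
This gives a 7×11 integer matrix of rank 6; reducing to Smith normal form yields diagonal entries (1,1,1,1,1,1).

Boundary ∂_2: C_2 → C_1 sends each 2-simplex [p,q,r] to [q,r] − [p,r] + [p,q]. For instance
  ∂DFG = FG − DG + DF,
  ∂AEG = EG − AG + AE.
As a 11×4 matrix over Z this has rank 4, with invariant factors (1,1,1,1).

Computing H_k = (kernel of ∂_k) / (image of ∂_{k+1}):

  H_0: rank C_0 − rank ∂_1 = 7 − 6 = 1, and the invariant factors of ∂_1 are all 1, so H_0 ≅ Z.
  H_1: rank ker ∂_1 − rank ∂_2 = (11 − 6) − 4 = 1, and the invariant factors of ∂_2 are all 1, so H_1 ≅ Z.
  H_2: rank ker ∂_2 − rank ∂_3 = (4 − 4) − 0 = 0, and there is no ∂_3, so H_2 ≅ 0.

As a check, the Euler characteristic is 7 − 11 + 4 = 0, which agrees with 1 − 1 + 0 = 0.

H_0 = Z,  H_1 = Z,  H_2 = 0.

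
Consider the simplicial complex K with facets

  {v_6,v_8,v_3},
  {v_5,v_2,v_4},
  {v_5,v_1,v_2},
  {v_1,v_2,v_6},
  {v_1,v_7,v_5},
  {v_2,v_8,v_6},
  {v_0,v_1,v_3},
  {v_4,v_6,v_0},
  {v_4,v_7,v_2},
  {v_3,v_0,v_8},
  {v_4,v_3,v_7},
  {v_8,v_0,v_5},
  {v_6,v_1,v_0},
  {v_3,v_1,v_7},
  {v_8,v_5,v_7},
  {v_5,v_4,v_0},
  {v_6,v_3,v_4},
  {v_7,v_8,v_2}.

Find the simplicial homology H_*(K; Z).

Take the total order v_0 < v_1 < v_2 < v_3 < v_4 < v_5 < v_6 < v_7 < v_8 on the vertex set. Then K (dimension 2) consists of the simplices:

  0-simplices (9): [v_0], [v_1], [v_2], [v_3], [v_4], [v_5], [v_6], [v_7], [v_8]
  1-simplices (27): (27 of them)
  2-simplices (18): (18 of them)

giving chain groups C_0 ≅ Z^9, C_1 ≅ Z^27, C_2 ≅ Z^18.

∂_1: C_1 → C_0 is given by ∂[p,q] = [q] − [p]. For instance
  ∂[v_3,v_7] = [v_7] − [v_3].
This gives a 9×27 integer matrix of rank 8; reducing to Smith normal form yields diagonal entries (1,1,1,1,1,1,1,1).

∂_2: C_2 → C_1 maps a triangle to the signed sum of its edges. For instance
  ∂[v_2,v_7,v_8] = [v_7,v_8] − [v_2,v_8] + [v_2,v_7],
  ∂[v_2,v_6,v_8] = [v_6,v_8] − [v_2,v_8] + [v_2,v_6].
The 27×18 boundary matrix has rank 18 and Smith normal form diag(1,1,1,1,1,1,1,1,1,1,1,1,1,1,1,1,1,2).

Now H_k = ker ∂_k / im ∂_{k+1}, so:

  H_0: rank C_0 − rank ∂_1 = 9 − 8 = 1, and the invariant factors of ∂_1 are all 1, so H_0 = Z.
  H_1: rank ker ∂_1 − rank ∂_2 = (27 − 8) − 18 = 1, and ∂_2 has invariant factor 2 > 1, so H_1 = Z × Z/2.
  H_2: rank ker ∂_2 − rank ∂_3 = (18 − 18) − 0 = 0, and there is no ∂_3, so H_2 = 0.

As a check, the Euler characteristic is 9 − 27 + 18 = 0, which agrees with 1 − 1 + 0 = 0.

H_0 ≅ Z,  H_1 ≅ Z × Z/2,  H_2 = 0.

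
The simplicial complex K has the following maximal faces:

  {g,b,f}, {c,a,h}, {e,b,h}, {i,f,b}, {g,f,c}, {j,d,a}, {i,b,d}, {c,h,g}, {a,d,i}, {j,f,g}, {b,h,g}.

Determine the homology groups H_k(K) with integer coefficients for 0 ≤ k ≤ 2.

H_0 ≅ Z,  H_1 ≅ Z^2,  H_2 = 0.

Fix the vertex order a < b < c < d < e < f < g < h < i < j and write every simplex with vertices in increasing order. Then dim K = 2 and the simplices of K are:

  0-simplices (10): a, b, c, d, e, f, g, h, i, j
  1-simplices (22): ac, ad, ah, ai, aj, bd, be, bf, bg, bh, bi, cf, cg, ch, di, dj, eh, fg, fi, fj, gh, gj
  2-simplices (11): ach, adi, adj, bdi, beh, bfg, bfi, bgh, cfg, cgh, fgj

so the chain groups are C_0 ≅ Z^10, C_1 ≅ Z^22, C_2 ≅ Z^11.

The boundary map ∂_1: C_1 → C_0 is given by ∂[p,q] = [q] − [p]. For instance
  ∂bf = f − b.
This gives a 10×22 integer matrix of rank 9; reducing to Smith normal form yields diagonal entries (1,1,1,1,1,1,1,1,1).

Boundary ∂_2: C_2 → C_1 acts by ∂[p,q,r] = [q,r] − [p,r] + [p,q]. For instance
  ∂cgh = gh − ch + cg,
  ∂ach = ch − ah + ac.
As a 22×11 matrix over Z this has rank 11, with invariant factors (1,1,1,1,1,1,1,1,1,1,1).

Computing H_k = (kernel of ∂_k) / (image of ∂_{k+1}):

  H_0: rank C_0 − rank ∂_1 = 10 − 9 = 1, and the invariant factors of ∂_1 are all 1, so H_0 ≅ Z.
  H_1: rank ker ∂_1 − rank ∂_2 = (22 − 9) − 11 = 2, and the invariant factors of ∂_2 are all 1, so H_1 ≅ Z^2.
  H_2: rank ker ∂_2 − rank ∂_3 = (11 − 11) − 0 = 0, and there is no ∂_3, so H_2 ≅ 0.

As a check, the Euler characteristic is 10 − 22 + 11 = -1, which agrees with 1 − 2 + 0 = -1.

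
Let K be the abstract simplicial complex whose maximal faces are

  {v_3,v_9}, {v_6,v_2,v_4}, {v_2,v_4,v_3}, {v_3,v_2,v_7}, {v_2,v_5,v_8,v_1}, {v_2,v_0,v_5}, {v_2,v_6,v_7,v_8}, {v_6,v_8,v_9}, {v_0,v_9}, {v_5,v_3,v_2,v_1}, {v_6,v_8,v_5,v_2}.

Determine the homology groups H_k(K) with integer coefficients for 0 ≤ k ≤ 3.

Fix the vertex order v_0 < v_1 < v_2 < v_3 < v_4 < v_5 < v_6 < v_7 < v_8 < v_9 and write every simplex with vertices in increasing order. Then dim K = 3 and the simplices of K are:

  0-simplices (10): [v_0], [v_1], [v_2], [v_3], [v_4], [v_5], [v_6], [v_7], [v_8], [v_9]
  1-simplices (25): (25 of them)
  2-simplices (18): (18 of them)
  3-simplices (4): [v_1,v_2,v_3,v_5], [v_1,v_2,v_5,v_8], [v_2,v_5,v_6,v_8], [v_2,v_6,v_7,v_8]

Hence C_0 ≅ Z^10, C_1 ≅ Z^25, C_2 ≅ Z^18, C_3 ≅ Z^4.

Boundary ∂_1: C_1 → C_0 sends each edge [p,q] (with p < q) to q − p.
The resulting 10×25 matrix has rank 9, and its Smith normal form has invariant factors (1,1,1,1,1,1,1,1,1).

Boundary ∂_2: C_2 → C_1 sends each 2-simplex [p,q,r] to [q,r] − [p,r] + [p,q]. For instance
  ∂[v_2,v_4,v_6] = [v_4,v_6] − [v_2,v_6] + [v_2,v_4],
  ∂[v_2,v_6,v_7] = [v_6,v_7] − [v_2,v_7] + [v_2,v_6].
The resulting 25×18 matrix has rank 14, and its Smith normal form has invariant factors (1,1,1,1,1,1,1,1,1,1,1,1,1,1).

Boundary ∂_3: C_3 → C_2 sends each 3-simplex σ to the alternating sum Σ_i (−1)^i (σ with its i-th vertex removed). For instance
  ∂[v_2,v_5,v_6,v_8] = [v_5,v_6,v_8] − [v_2,v_6,v_8] + [v_2,v_5,v_8] − [v_2,v_5,v_6],
  ∂[v_2,v_6,v_7,v_8] = [v_6,v_7,v_8] − [v_2,v_7,v_8] + [v_2,v_6,v_8] − [v_2,v_6,v_7].
This gives a 18×4 integer matrix of rank 4; reducing to Smith normal form yields diagonal entries (1,1,1,1).

Computing H_k = (kernel of ∂_k) / (image of ∂_{k+1}):

  H_0: rank C_0 − rank ∂_1 = 10 − 9 = 1, and the invariant factors of ∂_1 are all 1, so H_0 = Z.
  H_1: rank ker ∂_1 − rank ∂_2 = (25 − 9) − 14 = 2, and the invariant factors of ∂_2 are all 1, so H_1 = Z^2.
  H_2: rank ker ∂_2 − rank ∂_3 = (18 − 14) − 4 = 0, and the invariant factors of ∂_3 are all 1, so H_2 = 0.
  H_3: rank ker ∂_3 − rank ∂_4 = (4 − 4) − 0 = 0, and there is no ∂_4, so H_3 = 0.

H_0 = Z,  H_1 = Z^2,  H_2 = 0,  H_3 = 0.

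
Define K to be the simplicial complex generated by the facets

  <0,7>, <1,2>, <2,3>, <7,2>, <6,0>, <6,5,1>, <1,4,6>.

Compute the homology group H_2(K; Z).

We work with the vertex ordering 0 < 1 < 2 < 3 < 4 < 5 < 6 < 7. The simplices of K, each written with vertices in increasing order, are:

  0-simplices (8): [0], [1], [2], [3], [4], [5], [6], [7]
  1-simplices (10): [0,6], [0,7], [1,2], [1,4], [1,5], [1,6], [2,3], [2,7], [4,6], [5,6]
  2-simplices (2): [1,4,6], [1,5,6]

so the chain groups are C_0 ≅ Z^8, C_1 ≅ Z^10, C_2 ≅ Z^2.

Boundary ∂_1: C_1 → C_0 sends each edge [p,q] (with p < q) to q − p.
The resulting 8×10 matrix has rank 7, and its Smith normal form has invariant factors (1,1,1,1,1,1,1).

∂_2: C_2 → C_1 acts by ∂[p,q,r] = [q,r] − [p,r] + [p,q]. For instance
  ∂[1,4,6] = [4,6] − [1,6] + [1,4],
  ∂[1,5,6] = [5,6] − [1,6] + [1,5].
The 10×2 boundary matrix has rank 2 and Smith normal form diag(1,1).

From H_k ≅ ker(∂_k) / im(∂_{k+1}) we obtain:

  H_2: rank ker ∂_2 − rank ∂_3 = (2 − 2) − 0 = 0, and there is no ∂_3, so H_2 = 0.

H_2 = 0.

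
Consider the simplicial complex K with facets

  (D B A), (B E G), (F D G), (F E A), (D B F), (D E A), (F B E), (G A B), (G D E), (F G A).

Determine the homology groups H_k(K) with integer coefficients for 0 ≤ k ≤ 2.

H_0 ≅ Z,  H_1 ≅ Z/2Z,  H_2 = 0.

Take the total order A < B < D < E < F < G on the vertex set. Then K (dimension 2) consists of the simplices:

  0-simplices (6): A, B, D, E, F, G
  1-simplices (15): AB, AD, AE, AF, AG, BD, BE, BF, BG, DE, DF, DG, EF, EG, FG
  2-simplices (10): ABD, ABG, ADE, AEF, AFG, BDF, BEF, BEG, DEG, DFG

so the chain groups are C_0 ≅ Z^6, C_1 ≅ Z^15, C_2 ≅ Z^10.

The boundary map ∂_1: C_1 → C_0 maps an edge to its endpoints' difference, ∂[p,q] = q − p. For instance
  ∂EF = F − E.
This gives a 6×15 integer matrix of rank 5; reducing to Smith normal form yields diagonal entries (1,1,1,1,1).

The boundary map ∂_2: C_2 → C_1 sends each 2-simplex [p,q,r] to [q,r] − [p,r] + [p,q]. For instance
  ∂DEG = EG − DG + DE,
  ∂BEF = EF − BF + BE.
The 15×10 boundary matrix has rank 10 and Smith normal form diag(1,1,1,1,1,1,1,1,1,2).

Reading off H_k = ker ∂_k / im ∂_{k+1}:

  H_0: rank C_0 − rank ∂_1 = 6 − 5 = 1, and the invariant factors of ∂_1 are all 1, so H_0 = Z.
  H_1: rank ker ∂_1 − rank ∂_2 = (15 − 5) − 10 = 0, and ∂_2 has invariant factor 2 > 1, so H_1 = Z/2Z.
  H_2: rank ker ∂_2 − rank ∂_3 = (10 − 10) − 0 = 0, and there is no ∂_3, so H_2 = 0.

As a check, the Euler characteristic is 6 − 15 + 10 = 1, which agrees with 1 − 0 + 0 = 1.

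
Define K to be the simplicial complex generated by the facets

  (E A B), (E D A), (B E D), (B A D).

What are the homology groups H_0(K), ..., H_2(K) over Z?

H_0 = Z,  H_1 = 0,  H_2 = Z.

Fix the vertex order A < B < D < E and write every simplex with vertices in increasing order. Then dim K = 2 and the simplices of K are:

  0-simplices (4): A, B, D, E
  1-simplices (6): AB, AD, AE, BD, BE, DE
  2-simplices (4): ABD, ABE, ADE, BDE

Hence C_0 ≅ Z^4, C_1 ≅ Z^6, C_2 ≅ Z^4.

Boundary ∂_1: C_1 → C_0 is given by ∂[p,q] = [q] − [p].
This gives a 4×6 integer matrix of rank 3; reducing to Smith normal form yields diagonal entries (1,1,1).

Boundary ∂_2: C_2 → C_1 maps a triangle to the signed sum of its edges. For instance
  ∂ABD = BD − AD + AB,
  ∂ABE = BE − AE + AB.
This gives a 6×4 integer matrix of rank 3; reducing to Smith normal form yields diagonal entries (1,1,1).

Now H_k = ker ∂_k / im ∂_{k+1}, so:

  H_0: rank C_0 − rank ∂_1 = 4 − 3 = 1, and the invariant factors of ∂_1 are all 1, so H_0 = Z.
  H_1: rank ker ∂_1 − rank ∂_2 = (6 − 3) − 3 = 0, and the invariant factors of ∂_2 are all 1, so H_1 = 0.
  H_2: rank ker ∂_2 − rank ∂_3 = (4 − 3) − 0 = 1, and there is no ∂_3, so H_2 = Z.

As a check, the Euler characteristic is 4 − 6 + 4 = 2, which agrees with 1 − 0 + 1 = 2.
(K is a triangulation of the 2-sphere S^2.)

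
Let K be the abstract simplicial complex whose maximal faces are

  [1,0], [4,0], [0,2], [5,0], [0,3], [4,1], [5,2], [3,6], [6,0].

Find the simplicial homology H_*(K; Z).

Take the total order 0 < 1 < 2 < 3 < 4 < 5 < 6 on the vertex set. Then K (dimension 1) consists of the simplices:

  0-simplices (7): [0], [1], [2], [3], [4], [5], [6]
  1-simplices (9): [0,1], [0,2], [0,3], [0,4], [0,5], [0,6], [1,4], [2,5], [3,6]

so the chain groups are C_0 ≅ Z^7, C_1 ≅ Z^9.

The boundary map ∂_1: C_1 → C_0 sends each edge [p,q] (with p < q) to q − p.
As a 7×9 matrix over Z this has rank 6, with invariant factors (1,1,1,1,1,1).

Computing H_k = (kernel of ∂_k) / (image of ∂_{k+1}):

  H_0: rank C_0 − rank ∂_1 = 7 − 6 = 1, and the invariant factors of ∂_1 are all 1, so H_0 ≅ Z.
  H_1: rank ker ∂_1 − rank ∂_2 = (9 − 6) − 0 = 3, and there is no ∂_2, so H_1 ≅ Z^3.

As a check, the Euler characteristic is 7 − 9 = -2, which agrees with 1 − 3 = -2.

H_0 = Z,  H_1 = Z^3.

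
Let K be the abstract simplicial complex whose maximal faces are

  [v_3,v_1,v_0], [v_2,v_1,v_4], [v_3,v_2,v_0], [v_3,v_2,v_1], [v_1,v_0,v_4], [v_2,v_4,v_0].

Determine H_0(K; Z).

H_0 = Z.

Take the total order v_0 < v_1 < v_2 < v_3 < v_4 on the vertex set. Then K (dimension 2) consists of the simplices:

  0-simplices (5): [v_0], [v_1], [v_2], [v_3], [v_4]
  1-simplices (9): [v_0,v_1], [v_0,v_2], [v_0,v_3], [v_0,v_4], [v_1,v_2], [v_1,v_3], [v_1,v_4], [v_2,v_3], [v_2,v_4]
  2-simplices (6): [v_0,v_1,v_3], [v_0,v_1,v_4], [v_0,v_2,v_3], [v_0,v_2,v_4], [v_1,v_2,v_3], [v_1,v_2,v_4]

giving chain groups C_0 ≅ Z^5, C_1 ≅ Z^9, C_2 ≅ Z^6.

Boundary ∂_1: C_1 → C_0 is given by ∂[p,q] = [q] − [p]. For instance
  ∂[v_0,v_3] = [v_3] − [v_0].
The 5×9 boundary matrix has rank 4 and Smith normal form diag(1,1,1,1).

Boundary ∂_2: C_2 → C_1 maps a triangle to the signed sum of its edges. For instance
  ∂[v_0,v_2,v_4] = [v_2,v_4] − [v_0,v_4] + [v_0,v_2],
  ∂[v_0,v_1,v_4] = [v_1,v_4] − [v_0,v_4] + [v_0,v_1].
As a 9×6 matrix over Z this has rank 5, with invariant factors (1,1,1,1,1).

From H_k ≅ ker(∂_k) / im(∂_{k+1}) we obtain:

  H_0: rank C_0 − rank ∂_1 = 5 − 4 = 1, and the invariant factors of ∂_1 are all 1, so H_0 = Z.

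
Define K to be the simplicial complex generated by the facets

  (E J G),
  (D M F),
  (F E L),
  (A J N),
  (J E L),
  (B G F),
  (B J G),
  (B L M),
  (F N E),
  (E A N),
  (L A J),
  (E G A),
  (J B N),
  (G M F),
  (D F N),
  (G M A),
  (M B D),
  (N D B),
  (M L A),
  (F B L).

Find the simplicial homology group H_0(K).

Take the total order A < B < D < E < F < G < J < L < M < N on the vertex set. Then K (dimension 2) consists of the simplices:

  0-simplices (10): A, B, D, E, F, G, J, L, M, N
  1-simplices (30): AE, AG, AJ, AL, AM, AN, BD, BF, BG, BJ, BL, BM, BN, DF, DM, DN, EF, EG, EJ, EL, EN, FG, FL, FM, FN, GJ, GM, JL, JN, LM
  2-simplices (20): AEG, AEN, AGM, AJL, AJN, ALM, BDM, BDN, BFG, BFL, BGJ, BJN, BLM, DFM, DFN, EFL, EFN, EGJ, EJL, FGM

giving chain groups C_0 ≅ Z^10, C_1 ≅ Z^30, C_2 ≅ Z^20.

The boundary map ∂_1: C_1 → C_0 maps an edge to its endpoints' difference, ∂[p,q] = q − p. For instance
  ∂GM = M − G.
As a 10×30 matrix over Z this has rank 9, with invariant factors (1,1,1,1,1,1,1,1,1).

The boundary map ∂_2: C_2 → C_1 acts by ∂[p,q,r] = [q,r] − [p,r] + [p,q]. For instance
  ∂AJN = JN − AN + AJ,
  ∂BDN = DN − BN + BD.
The resulting 30×20 matrix has rank 20, and its Smith normal form has invariant factors (1,1,1,1,1,1,1,1,1,1,1,1,1,1,1,1,1,1,1,2).

From H_k ≅ ker(∂_k) / im(∂_{k+1}) we obtain:

  H_0: rank C_0 − rank ∂_1 = 10 − 9 = 1, and the invariant factors of ∂_1 are all 1, so H_0 = Z.

H_0 = Z.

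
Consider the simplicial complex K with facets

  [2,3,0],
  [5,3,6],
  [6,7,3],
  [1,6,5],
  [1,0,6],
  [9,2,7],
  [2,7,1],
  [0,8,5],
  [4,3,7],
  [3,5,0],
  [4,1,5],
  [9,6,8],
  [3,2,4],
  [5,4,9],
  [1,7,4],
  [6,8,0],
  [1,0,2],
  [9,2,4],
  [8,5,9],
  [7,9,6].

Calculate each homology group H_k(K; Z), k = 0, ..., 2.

H_0 = Z,  H_1 = Z ⊕ Z/2Z,  H_2 = 0.

Fix the vertex order 0 < 1 < 2 < 3 < 4 < 5 < 6 < 7 < 8 < 9 and write every simplex with vertices in increasing order. Then dim K = 2 and the simplices of K are:

  0-simplices (10): [0], [1], [2], [3], [4], [5], [6], [7], [8], [9]
  1-simplices (30): (30 of them)
  2-simplices (20): (20 of them)

so the chain groups are C_0 ≅ Z^10, C_1 ≅ Z^30, C_2 ≅ Z^20.

Boundary ∂_1: C_1 → C_0 maps an edge to its endpoints' difference, ∂[p,q] = q − p.
This gives a 10×30 integer matrix of rank 9; reducing to Smith normal form yields diagonal entries (1,1,1,1,1,1,1,1,1).

Boundary ∂_2: C_2 → C_1 acts by ∂[p,q,r] = [q,r] − [p,r] + [p,q]. For instance
  ∂[3,4,7] = [4,7] − [3,7] + [3,4],
  ∂[5,8,9] = [8,9] − [5,9] + [5,8].
This gives a 30×20 integer matrix of rank 20; reducing to Smith normal form yields diagonal entries (1,1,1,1,1,1,1,1,1,1,1,1,1,1,1,1,1,1,1,2).

Reading off H_k = ker ∂_k / im ∂_{k+1}:

  H_0: rank C_0 − rank ∂_1 = 10 − 9 = 1, and the invariant factors of ∂_1 are all 1, so H_0 ≅ Z.
  H_1: rank ker ∂_1 − rank ∂_2 = (30 − 9) − 20 = 1, and ∂_2 has invariant factor 2 > 1, so H_1 ≅ Z ⊕ Z/2Z.
  H_2: rank ker ∂_2 − rank ∂_3 = (20 − 20) − 0 = 0, and there is no ∂_3, so H_2 ≅ 0.

(K is a triangulation of the Klein bottle.)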